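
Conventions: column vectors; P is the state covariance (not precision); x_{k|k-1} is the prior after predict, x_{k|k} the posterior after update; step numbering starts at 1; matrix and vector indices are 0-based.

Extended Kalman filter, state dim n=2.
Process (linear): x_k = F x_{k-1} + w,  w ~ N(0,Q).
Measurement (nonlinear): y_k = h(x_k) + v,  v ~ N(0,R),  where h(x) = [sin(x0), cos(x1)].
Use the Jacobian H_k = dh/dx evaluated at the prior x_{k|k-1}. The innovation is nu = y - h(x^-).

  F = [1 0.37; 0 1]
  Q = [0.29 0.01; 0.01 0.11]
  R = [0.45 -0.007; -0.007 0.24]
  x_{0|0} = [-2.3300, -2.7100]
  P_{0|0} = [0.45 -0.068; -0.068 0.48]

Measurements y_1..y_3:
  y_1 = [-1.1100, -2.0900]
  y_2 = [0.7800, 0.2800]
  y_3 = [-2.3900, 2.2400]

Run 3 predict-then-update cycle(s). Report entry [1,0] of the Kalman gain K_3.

K[1,0] = 0.0821

step 1: x^-=[-3.3327, -2.7100]  P^-=[0.7554 0.1196; 0.1196 0.5900]  H_jac=[-0.9818 0.0000; 0.0000 0.4183]  S=[1.1781 -0.0561; -0.0561 0.3432]  K=[-0.6274 0.0432; -0.0659 0.7083]  nu=[-1.2999, -1.1817]  x^+=[-2.5681, -3.4613]  P^+=[0.2879 0.0353; 0.0353 0.4075]
step 2: x^-=[-3.8487, -3.4613]  P^-=[0.6598 0.1960; 0.1960 0.5175]  H_jac=[-0.7602 0.0000; 0.0000 -0.3142]  S=[0.8313 0.0398; 0.0398 0.2911]  K=[-0.5971 -0.1299; -0.1535 -0.5376]  nu=[0.1303, 1.2293]  x^+=[-4.0863, -4.1421]  P^+=[0.3523 0.0859; 0.0859 0.4072]
step 3: x^-=[-5.6189, -4.1421]  P^-=[0.7616 0.2466; 0.2466 0.5172]  H_jac=[0.7873 0.0000; 0.0000 -0.8418]  S=[0.9221 -0.1704; -0.1704 0.6064]  K=[0.6192 -0.1683; 0.0821 -0.6948]  nu=[-3.0065, 2.7798]  x^+=[-7.9482, -6.3204]  P^+=[0.3554 0.0531; 0.0531 0.1988]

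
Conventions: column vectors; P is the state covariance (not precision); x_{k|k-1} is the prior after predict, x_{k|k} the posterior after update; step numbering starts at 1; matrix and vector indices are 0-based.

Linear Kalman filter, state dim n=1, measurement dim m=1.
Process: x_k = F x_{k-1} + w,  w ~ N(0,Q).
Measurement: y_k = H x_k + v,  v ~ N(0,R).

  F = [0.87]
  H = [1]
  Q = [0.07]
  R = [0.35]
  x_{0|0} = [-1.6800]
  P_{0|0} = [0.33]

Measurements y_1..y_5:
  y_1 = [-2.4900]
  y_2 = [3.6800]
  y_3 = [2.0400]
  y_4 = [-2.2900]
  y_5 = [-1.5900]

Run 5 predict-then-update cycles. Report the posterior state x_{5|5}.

step 1: x^-=[-1.4616]  P^-=[0.3198]  S=[0.6698]  K=[0.4774]  nu=[-1.0284]  x^+=[-1.9526]  P^+=[0.1671]
step 2: x^-=[-1.6988]  P^-=[0.1965]  S=[0.5465]  K=[0.3595]  nu=[5.3788]  x^+=[0.2351]  P^+=[0.1258]
step 3: x^-=[0.2045]  P^-=[0.1652]  S=[0.5152]  K=[0.3207]  nu=[1.8355]  x^+=[0.7932]  P^+=[0.1122]
step 4: x^-=[0.6901]  P^-=[0.1550]  S=[0.5050]  K=[0.3069]  nu=[-2.9801]  x^+=[-0.2244]  P^+=[0.1074]
step 5: x^-=[-0.1953]  P^-=[0.1513]  S=[0.5013]  K=[0.3018]  nu=[-1.3947]  x^+=[-0.6162]  P^+=[0.1056]

x_post = [-0.6162]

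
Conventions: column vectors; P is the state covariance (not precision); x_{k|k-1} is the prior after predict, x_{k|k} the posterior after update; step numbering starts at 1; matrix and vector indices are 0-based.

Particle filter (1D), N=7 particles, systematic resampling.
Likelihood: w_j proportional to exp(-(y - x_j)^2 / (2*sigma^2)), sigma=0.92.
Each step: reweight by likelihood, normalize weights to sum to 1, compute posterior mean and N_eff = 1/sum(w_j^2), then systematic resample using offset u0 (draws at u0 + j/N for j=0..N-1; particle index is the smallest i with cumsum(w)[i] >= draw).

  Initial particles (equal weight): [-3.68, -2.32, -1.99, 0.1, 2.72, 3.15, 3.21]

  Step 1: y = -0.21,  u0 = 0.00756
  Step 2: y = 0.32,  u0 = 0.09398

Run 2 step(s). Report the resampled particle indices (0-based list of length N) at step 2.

resampled_idx = [2, 3, 3, 4, 5, 6, 6]

step 1: w=[0.0007, 0.0611, 0.1304, 0.8006, 0.0053, 0.0011, 0.0008]  mean=-0.3031  Neff=1.5112  idx=[1, 2, 3, 3, 3, 3, 3]
step 2: w=[0.0033, 0.0087, 0.1976, 0.1976, 0.1976, 0.1976, 0.1976]  mean=0.0738  Neff=5.1200  idx=[2, 3, 3, 4, 5, 6, 6]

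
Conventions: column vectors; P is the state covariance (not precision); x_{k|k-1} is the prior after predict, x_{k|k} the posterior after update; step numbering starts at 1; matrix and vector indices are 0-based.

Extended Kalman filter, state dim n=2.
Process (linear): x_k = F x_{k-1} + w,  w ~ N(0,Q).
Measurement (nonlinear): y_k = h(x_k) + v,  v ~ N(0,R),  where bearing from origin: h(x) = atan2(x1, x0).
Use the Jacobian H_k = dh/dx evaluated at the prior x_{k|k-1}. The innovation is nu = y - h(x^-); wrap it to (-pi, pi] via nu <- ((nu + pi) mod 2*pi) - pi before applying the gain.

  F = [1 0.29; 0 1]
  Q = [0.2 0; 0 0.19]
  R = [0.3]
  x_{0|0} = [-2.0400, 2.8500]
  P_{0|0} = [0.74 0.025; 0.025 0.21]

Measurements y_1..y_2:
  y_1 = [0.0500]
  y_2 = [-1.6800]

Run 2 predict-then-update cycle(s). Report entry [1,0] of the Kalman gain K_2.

step 1: x^-=[-1.2135, 2.8500]  P^-=[0.9722 0.0859; 0.0859 0.4000]  H_jac=[-0.2970 -0.1265]  S=[0.3986]  K=[-0.7516; -0.1909]  nu=[-1.9233]  x^+=[0.2322, 3.2172]  P^+=[0.7470 0.0287; 0.0287 0.3855]
step 2: x^-=[1.1652, 3.2172]  P^-=[0.9960 0.1405; 0.1405 0.5755]  H_jac=[-0.2748 0.0995]  S=[0.3732]  K=[-0.6959; 0.0500]  nu=[-2.9033]  x^+=[3.1855, 3.0720]  P^+=[0.8153 0.1535; 0.1535 0.5745]

K[1,0] = 0.0500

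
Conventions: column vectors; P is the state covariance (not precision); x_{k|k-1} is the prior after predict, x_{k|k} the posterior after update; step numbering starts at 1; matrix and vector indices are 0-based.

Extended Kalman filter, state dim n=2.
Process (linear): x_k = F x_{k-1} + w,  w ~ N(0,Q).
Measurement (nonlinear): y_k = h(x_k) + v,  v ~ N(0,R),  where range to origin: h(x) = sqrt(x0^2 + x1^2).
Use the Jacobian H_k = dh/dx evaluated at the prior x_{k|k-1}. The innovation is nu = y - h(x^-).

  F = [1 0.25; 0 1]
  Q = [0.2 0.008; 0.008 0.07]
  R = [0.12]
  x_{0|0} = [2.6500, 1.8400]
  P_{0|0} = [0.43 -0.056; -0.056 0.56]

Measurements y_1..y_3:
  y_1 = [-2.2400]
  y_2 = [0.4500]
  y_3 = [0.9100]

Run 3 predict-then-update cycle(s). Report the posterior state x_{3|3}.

x_post = [-0.8224, -0.3473]

step 1: x^-=[3.1100, 1.8400]  P^-=[0.6370 0.0920; 0.0920 0.6300]  H_jac=[0.8607 0.5092]  S=[0.8358]  K=[0.7120; 0.4785]  nu=[-5.8535]  x^+=[-1.0576, -0.9611]  P^+=[0.2133 -0.1928; -0.1928 0.4386]
step 2: x^-=[-1.2978, -0.9611]  P^-=[0.3443 -0.0751; -0.0751 0.5086]  H_jac=[-0.8036 -0.5951]  S=[0.4507]  K=[-0.5148; -0.5377]  nu=[-1.1650]  x^+=[-0.6981, -0.3347]  P^+=[0.2249 -0.1999; -0.1999 0.3783]
step 3: x^-=[-0.7818, -0.3347]  P^-=[0.3486 -0.0973; -0.0973 0.4483]  H_jac=[-0.9193 -0.3936]  S=[0.4136]  K=[-0.6821; -0.2104]  nu=[0.0596]  x^+=[-0.8224, -0.3473]  P^+=[0.1561 -0.1567; -0.1567 0.4300]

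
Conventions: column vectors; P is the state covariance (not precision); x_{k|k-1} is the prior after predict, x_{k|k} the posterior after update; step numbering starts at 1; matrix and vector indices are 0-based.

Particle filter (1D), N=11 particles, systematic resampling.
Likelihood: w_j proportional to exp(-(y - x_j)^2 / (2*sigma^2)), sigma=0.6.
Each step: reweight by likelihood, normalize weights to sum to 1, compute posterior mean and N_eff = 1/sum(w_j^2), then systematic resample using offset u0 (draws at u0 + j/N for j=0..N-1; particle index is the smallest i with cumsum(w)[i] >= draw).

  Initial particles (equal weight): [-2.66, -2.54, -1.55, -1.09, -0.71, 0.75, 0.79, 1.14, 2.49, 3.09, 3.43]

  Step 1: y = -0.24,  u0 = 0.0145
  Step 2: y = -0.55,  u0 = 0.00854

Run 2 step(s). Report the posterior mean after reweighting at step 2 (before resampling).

step 1: w=[0.0002, 0.0004, 0.0526, 0.2092, 0.4200, 0.1463, 0.1308, 0.0405, 0.0000, 0.0000, 0.0000]  mean=-0.3499  Neff=3.8013  idx=[2, 3, 3, 4, 4, 4, 4, 4, 5, 6, 6]
step 2: w=[0.0374, 0.1000, 0.1000, 0.1447, 0.1447, 0.1447, 0.1447, 0.1447, 0.0143, 0.0124, 0.0124]  mean=-0.7593  Neff=7.8988  idx=[0, 1, 2, 3, 3, 4, 5, 5, 6, 7, 7]

post_mean = -0.7593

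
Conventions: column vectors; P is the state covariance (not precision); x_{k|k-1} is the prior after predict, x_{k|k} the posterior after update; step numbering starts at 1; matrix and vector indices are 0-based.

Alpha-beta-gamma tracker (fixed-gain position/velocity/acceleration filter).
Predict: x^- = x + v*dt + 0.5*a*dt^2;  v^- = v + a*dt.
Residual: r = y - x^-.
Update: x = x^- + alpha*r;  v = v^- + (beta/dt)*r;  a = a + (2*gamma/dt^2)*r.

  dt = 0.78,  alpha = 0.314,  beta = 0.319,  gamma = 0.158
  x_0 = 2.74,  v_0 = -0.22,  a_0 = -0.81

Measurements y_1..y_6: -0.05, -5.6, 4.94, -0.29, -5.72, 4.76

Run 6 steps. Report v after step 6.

step 1: x_pred=2.3220  r=-2.3720  x^+=1.5772  v^+=-1.8219  a^+=-2.0420
step 2: x_pred=-0.4651  r=-5.1349  x^+=-2.0774  v^+=-5.5147  a^+=-4.7091
step 3: x_pred=-7.8114  r=12.7514  x^+=-3.8075  v^+=-3.9728  a^+=1.9139
step 4: x_pred=-6.3240  r=6.0340  x^+=-4.4293  v^+=-0.0122  a^+=5.0480
step 5: x_pred=-2.9032  r=-2.8168  x^+=-3.7877  v^+=2.7733  a^+=3.5850
step 6: x_pred=-0.5340  r=5.2940  x^+=1.1283  v^+=7.7347  a^+=6.3346

v_post = 7.7347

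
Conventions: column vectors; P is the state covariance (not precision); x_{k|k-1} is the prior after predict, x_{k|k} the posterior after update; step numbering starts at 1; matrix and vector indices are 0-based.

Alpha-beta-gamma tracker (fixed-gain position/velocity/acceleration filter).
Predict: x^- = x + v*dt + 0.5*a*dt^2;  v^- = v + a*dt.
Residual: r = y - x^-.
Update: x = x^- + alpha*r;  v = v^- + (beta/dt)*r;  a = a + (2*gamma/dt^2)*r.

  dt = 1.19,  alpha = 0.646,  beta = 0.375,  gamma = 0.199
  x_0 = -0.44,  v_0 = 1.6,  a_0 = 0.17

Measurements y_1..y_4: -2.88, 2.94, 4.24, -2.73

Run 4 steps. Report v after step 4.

step 1: x_pred=1.5844  r=-4.4644  x^+=-1.2996  v^+=0.3955  a^+=-1.0847
step 2: x_pred=-1.5971  r=4.5371  x^+=1.3339  v^+=0.5344  a^+=0.1904
step 3: x_pred=2.1046  r=2.1354  x^+=3.4841  v^+=1.4339  a^+=0.7906
step 4: x_pred=5.7502  r=-8.4802  x^+=0.2720  v^+=-0.2976  a^+=-1.5928

v_post = -0.2976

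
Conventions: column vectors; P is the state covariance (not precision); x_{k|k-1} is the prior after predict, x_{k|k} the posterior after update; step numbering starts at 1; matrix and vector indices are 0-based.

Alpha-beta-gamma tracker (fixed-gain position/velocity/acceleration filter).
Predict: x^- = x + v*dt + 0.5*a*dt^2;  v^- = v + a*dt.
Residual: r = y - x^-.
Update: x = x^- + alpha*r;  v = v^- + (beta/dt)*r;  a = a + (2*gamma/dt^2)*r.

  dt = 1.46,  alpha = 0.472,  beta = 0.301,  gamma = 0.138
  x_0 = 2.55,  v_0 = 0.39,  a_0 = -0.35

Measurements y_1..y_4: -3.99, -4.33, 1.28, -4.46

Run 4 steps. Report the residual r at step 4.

resid = 4.2965

step 1: x_pred=2.7464  r=-6.7364  x^+=-0.4332  v^+=-1.5098  a^+=-1.2222
step 2: x_pred=-3.9402  r=-0.3898  x^+=-4.1242  v^+=-3.3746  a^+=-1.2727
step 3: x_pred=-10.4076  r=11.6876  x^+=-4.8910  v^+=-2.8232  a^+=0.2406
step 4: x_pred=-8.7565  r=4.2965  x^+=-6.7285  v^+=-1.5861  a^+=0.7969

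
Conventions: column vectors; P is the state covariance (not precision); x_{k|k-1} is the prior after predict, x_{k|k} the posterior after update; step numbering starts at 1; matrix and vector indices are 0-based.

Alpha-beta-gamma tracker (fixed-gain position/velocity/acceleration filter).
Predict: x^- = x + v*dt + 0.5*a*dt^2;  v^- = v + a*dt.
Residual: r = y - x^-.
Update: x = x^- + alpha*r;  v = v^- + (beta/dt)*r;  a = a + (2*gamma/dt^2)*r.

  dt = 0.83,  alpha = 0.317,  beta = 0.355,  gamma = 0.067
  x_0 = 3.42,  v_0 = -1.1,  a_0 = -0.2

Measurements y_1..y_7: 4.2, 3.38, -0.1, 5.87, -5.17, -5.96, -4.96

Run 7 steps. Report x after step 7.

x_post = -6.8922

step 1: x_pred=2.4381  r=1.7619  x^+=2.9966  v^+=-0.5124  a^+=0.1427
step 2: x_pred=2.6205  r=0.7595  x^+=2.8612  v^+=-0.0691  a^+=0.2904
step 3: x_pred=2.9039  r=-3.0039  x^+=1.9517  v^+=-1.1129  a^+=-0.2939
step 4: x_pred=0.9268  r=4.9432  x^+=2.4938  v^+=0.7575  a^+=0.6677
step 5: x_pred=3.3525  r=-8.5225  x^+=0.6509  v^+=-2.3335  a^+=-0.9901
step 6: x_pred=-1.6270  r=-4.3330  x^+=-3.0005  v^+=-5.0085  a^+=-1.8329
step 7: x_pred=-7.7890  r=2.8290  x^+=-6.8922  v^+=-5.3199  a^+=-1.2826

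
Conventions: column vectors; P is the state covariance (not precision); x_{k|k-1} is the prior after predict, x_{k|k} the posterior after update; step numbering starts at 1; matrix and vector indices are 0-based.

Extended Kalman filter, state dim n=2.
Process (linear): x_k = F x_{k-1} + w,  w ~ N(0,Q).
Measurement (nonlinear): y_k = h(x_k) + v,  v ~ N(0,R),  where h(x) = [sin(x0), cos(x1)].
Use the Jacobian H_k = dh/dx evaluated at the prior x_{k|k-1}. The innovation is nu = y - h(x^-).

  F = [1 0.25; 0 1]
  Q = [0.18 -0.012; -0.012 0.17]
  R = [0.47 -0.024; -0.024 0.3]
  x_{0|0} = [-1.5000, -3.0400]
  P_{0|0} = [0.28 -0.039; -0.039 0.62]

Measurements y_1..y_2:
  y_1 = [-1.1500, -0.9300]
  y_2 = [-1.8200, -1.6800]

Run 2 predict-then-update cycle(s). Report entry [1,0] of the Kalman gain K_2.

K[1,0] = -0.2136

step 1: x^-=[-2.2600, -3.0400]  P^-=[0.4793 0.1040; 0.1040 0.7900]  H_jac=[-0.6359 0.0000; 0.0000 0.1014]  S=[0.6638 -0.0307; -0.0307 0.3081]  K=[-0.4597 -0.0116; -0.0880 0.2513]  nu=[-0.3782, 0.0648]  x^+=[-2.0869, -2.9904]  P^+=[0.3393 0.0745; 0.0745 0.7640]
step 2: x^-=[-2.8345, -2.9904]  P^-=[0.6043 0.2535; 0.2535 0.9340]  H_jac=[-0.9532 0.0000; 0.0000 0.1506]  S=[1.0191 -0.0604; -0.0604 0.3212]  K=[-0.5645 0.0127; -0.2136 0.3978]  nu=[-1.5177, -0.6914]  x^+=[-1.9866, -2.9413]  P^+=[0.2787 0.1153; 0.1153 0.8265]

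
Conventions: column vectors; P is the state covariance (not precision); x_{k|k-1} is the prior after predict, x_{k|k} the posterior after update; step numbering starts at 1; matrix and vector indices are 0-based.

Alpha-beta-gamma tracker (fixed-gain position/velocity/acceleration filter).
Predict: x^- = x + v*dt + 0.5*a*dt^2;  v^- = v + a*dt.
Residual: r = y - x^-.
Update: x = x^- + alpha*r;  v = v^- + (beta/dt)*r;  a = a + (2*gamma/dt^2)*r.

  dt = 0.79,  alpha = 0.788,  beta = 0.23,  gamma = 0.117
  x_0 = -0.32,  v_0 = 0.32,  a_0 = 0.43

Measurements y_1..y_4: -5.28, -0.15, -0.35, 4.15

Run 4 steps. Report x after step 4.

x_post = 3.2016

step 1: x_pred=0.0670  r=-5.3470  x^+=-4.1464  v^+=-0.8970  a^+=-1.5748
step 2: x_pred=-5.3465  r=5.1965  x^+=-1.2517  v^+=-0.6282  a^+=0.3736
step 3: x_pred=-1.6314  r=1.2814  x^+=-0.6216  v^+=0.0400  a^+=0.8540
step 4: x_pred=-0.3236  r=4.4736  x^+=3.2016  v^+=2.0171  a^+=2.5313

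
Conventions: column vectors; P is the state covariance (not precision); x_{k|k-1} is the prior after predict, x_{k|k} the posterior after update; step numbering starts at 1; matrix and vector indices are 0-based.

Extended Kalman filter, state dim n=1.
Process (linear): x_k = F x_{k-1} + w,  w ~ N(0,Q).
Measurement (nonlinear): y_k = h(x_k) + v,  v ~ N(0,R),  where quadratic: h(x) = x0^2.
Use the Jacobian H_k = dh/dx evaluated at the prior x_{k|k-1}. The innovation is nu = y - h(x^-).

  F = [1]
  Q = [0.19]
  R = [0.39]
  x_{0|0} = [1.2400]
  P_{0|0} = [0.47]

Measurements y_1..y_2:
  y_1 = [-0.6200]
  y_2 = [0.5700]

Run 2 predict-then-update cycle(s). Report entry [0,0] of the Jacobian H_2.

step 1: x^-=[1.2400]  P^-=[0.6600]  H_jac=[2.4800]  S=[4.4493]  K=[0.3679]  nu=[-2.1576]  x^+=[0.4463]  P^+=[0.0579]
step 2: x^-=[0.4463]  P^-=[0.2479]  H_jac=[0.8925]  S=[0.5874]  K=[0.3766]  nu=[0.3709]  x^+=[0.5859]  P^+=[0.1645]

H_jac[0,0] = 0.8925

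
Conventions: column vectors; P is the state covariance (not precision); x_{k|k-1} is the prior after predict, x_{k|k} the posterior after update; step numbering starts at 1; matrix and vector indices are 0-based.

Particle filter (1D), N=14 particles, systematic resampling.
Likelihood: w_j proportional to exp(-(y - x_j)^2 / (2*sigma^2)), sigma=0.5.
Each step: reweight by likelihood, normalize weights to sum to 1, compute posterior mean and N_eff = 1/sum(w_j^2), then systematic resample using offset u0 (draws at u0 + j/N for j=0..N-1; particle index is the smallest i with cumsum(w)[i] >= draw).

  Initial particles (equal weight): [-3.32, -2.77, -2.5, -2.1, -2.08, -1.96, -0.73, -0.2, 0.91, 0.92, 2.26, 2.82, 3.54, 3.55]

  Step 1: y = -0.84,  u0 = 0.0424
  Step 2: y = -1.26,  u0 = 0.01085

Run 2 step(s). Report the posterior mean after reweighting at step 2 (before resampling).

step 1: w=[0.0000, 0.0004, 0.0025, 0.0262, 0.0290, 0.0510, 0.6119, 0.2763, 0.0014, 0.0013, 0.0000, 0.0000, 0.0000, 0.0000]  mean=-0.7221  Neff=2.1979  idx=[4, 6, 6, 6, 6, 6, 6, 6, 6, 6, 7, 7, 7, 7]
step 2: w=[0.0448, 0.0981, 0.0981, 0.0981, 0.0981, 0.0981, 0.0981, 0.0981, 0.0981, 0.0981, 0.0182, 0.0182, 0.0182, 0.0182]  mean=-0.7520  Neff=11.1284  idx=[0, 1, 2, 2, 3, 4, 5, 5, 6, 7, 7, 8, 9, 10]

post_mean = -0.7520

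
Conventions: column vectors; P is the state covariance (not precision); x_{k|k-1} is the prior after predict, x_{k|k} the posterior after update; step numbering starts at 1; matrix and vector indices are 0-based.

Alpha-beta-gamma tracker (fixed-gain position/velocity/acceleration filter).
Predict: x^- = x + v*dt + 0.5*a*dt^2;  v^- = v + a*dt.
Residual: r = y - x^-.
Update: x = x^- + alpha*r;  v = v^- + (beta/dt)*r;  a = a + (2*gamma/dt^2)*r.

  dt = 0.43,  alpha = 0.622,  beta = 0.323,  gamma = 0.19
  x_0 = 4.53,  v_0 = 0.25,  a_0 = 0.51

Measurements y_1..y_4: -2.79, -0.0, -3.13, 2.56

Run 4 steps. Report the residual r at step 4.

resid = 11.2299

step 1: x_pred=4.6846  r=-7.4746  x^+=0.0354  v^+=-5.1454  a^+=-14.8516
step 2: x_pred=-3.5501  r=3.5501  x^+=-1.3419  v^+=-8.8649  a^+=-7.5555
step 3: x_pred=-5.8523  r=2.7223  x^+=-4.1590  v^+=-10.0688  a^+=-1.9607
step 4: x_pred=-8.6699  r=11.2299  x^+=-1.6849  v^+=-2.4764  a^+=21.1186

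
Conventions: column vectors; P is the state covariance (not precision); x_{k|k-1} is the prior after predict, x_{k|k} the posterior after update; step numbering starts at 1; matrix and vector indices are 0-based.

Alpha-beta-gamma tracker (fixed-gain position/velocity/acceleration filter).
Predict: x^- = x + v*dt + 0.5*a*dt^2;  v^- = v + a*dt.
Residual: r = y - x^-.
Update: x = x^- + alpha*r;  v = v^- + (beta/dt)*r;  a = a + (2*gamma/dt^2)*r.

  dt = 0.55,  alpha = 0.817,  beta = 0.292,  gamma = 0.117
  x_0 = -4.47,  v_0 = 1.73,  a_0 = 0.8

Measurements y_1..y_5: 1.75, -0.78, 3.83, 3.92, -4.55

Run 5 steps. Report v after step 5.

v_post = -1.6783

step 1: x_pred=-3.3975  r=5.1475  x^+=0.8080  v^+=4.9029  a^+=4.7819
step 2: x_pred=4.2278  r=-5.0078  x^+=0.1364  v^+=4.8742  a^+=0.9080
step 3: x_pred=2.9546  r=0.8754  x^+=3.6698  v^+=5.8384  a^+=1.5852
step 4: x_pred=7.1207  r=-3.2007  x^+=4.5057  v^+=5.0110  a^+=-0.8907
step 5: x_pred=7.1271  r=-11.6771  x^+=-2.4131  v^+=-1.6783  a^+=-9.9235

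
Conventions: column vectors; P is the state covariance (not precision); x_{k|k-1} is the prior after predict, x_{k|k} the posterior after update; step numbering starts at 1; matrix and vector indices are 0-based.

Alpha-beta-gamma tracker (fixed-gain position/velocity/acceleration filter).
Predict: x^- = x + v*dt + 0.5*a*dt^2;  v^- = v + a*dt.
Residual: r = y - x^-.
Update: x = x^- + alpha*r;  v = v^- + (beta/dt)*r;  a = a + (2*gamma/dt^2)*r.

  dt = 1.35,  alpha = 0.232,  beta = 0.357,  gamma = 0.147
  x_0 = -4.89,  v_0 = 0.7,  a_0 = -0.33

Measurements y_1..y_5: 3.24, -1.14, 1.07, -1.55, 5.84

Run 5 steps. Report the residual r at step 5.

step 1: x_pred=-4.2457  r=7.4857  x^+=-2.5090  v^+=2.2341  a^+=0.8776
step 2: x_pred=1.3066  r=-2.4466  x^+=0.7390  v^+=2.7718  a^+=0.4829
step 3: x_pred=4.9209  r=-3.8509  x^+=4.0275  v^+=2.4053  a^+=-0.1383
step 4: x_pred=7.1486  r=-8.6986  x^+=5.1306  v^+=-0.0817  a^+=-1.5416
step 5: x_pred=3.6154  r=2.2246  x^+=4.1315  v^+=-1.5746  a^+=-1.1827

resid = 2.2246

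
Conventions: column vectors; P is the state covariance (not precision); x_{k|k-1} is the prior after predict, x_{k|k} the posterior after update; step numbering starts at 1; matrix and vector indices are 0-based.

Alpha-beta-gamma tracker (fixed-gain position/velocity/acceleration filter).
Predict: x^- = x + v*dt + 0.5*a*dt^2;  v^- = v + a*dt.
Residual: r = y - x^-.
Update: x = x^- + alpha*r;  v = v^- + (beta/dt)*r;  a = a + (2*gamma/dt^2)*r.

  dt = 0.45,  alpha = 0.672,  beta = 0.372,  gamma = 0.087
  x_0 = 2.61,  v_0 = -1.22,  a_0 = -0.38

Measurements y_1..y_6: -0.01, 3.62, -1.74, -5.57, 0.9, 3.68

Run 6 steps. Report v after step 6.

v_post = 4.6621

step 1: x_pred=2.0225  r=-2.0325  x^+=0.6567  v^+=-3.0712  a^+=-2.1265
step 2: x_pred=-0.9407  r=4.5607  x^+=2.1241  v^+=-0.2580  a^+=1.7923
step 3: x_pred=2.1895  r=-3.9295  x^+=-0.4511  v^+=-2.6998  a^+=-1.5841
step 4: x_pred=-1.8264  r=-3.7436  x^+=-4.3421  v^+=-6.5073  a^+=-4.8008
step 5: x_pred=-7.7565  r=8.6565  x^+=-1.9393  v^+=-1.5117  a^+=2.6374
step 6: x_pred=-2.3525  r=6.0325  x^+=1.7013  v^+=4.6621  a^+=7.8209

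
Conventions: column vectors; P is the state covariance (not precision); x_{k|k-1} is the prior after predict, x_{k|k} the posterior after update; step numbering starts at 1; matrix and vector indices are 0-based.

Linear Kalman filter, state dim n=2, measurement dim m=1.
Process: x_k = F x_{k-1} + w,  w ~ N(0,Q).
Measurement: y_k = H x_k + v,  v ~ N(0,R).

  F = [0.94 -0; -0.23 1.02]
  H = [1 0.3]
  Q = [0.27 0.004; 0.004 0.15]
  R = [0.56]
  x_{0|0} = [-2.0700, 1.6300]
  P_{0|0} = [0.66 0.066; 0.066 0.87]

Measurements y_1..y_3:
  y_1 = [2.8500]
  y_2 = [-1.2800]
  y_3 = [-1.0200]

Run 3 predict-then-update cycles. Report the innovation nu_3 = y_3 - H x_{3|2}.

step 1: x^-=[-1.9458, 2.1387]  P^-=[0.8532 -0.0754; -0.0754 1.0591]  S=[1.4632]  K=[0.5676; 0.1656]  nu=[4.1542]  x^+=[0.4122, 2.8266]  P^+=[0.3817 -0.2130; -0.2130 1.0190]
step 2: x^-=[0.3874, 2.7884]  P^-=[0.6073 -0.2827; -0.2827 1.3302]  S=[1.1174]  K=[0.4676; 0.1041]  nu=[-2.5039]  x^+=[-0.7834, 2.5276]  P^+=[0.3630 -0.3371; -0.3371 1.3181]
step 3: x^-=[-0.7364, 2.7584]  P^-=[0.5907 -0.3977; -0.3977 1.6988]  S=[1.0650]  K=[0.4427; 0.1051]  nu=[-1.1111]  x^+=[-1.2282, 2.6416]  P^+=[0.3821 -0.4473; -0.4473 1.6870]

innov = [-1.1111]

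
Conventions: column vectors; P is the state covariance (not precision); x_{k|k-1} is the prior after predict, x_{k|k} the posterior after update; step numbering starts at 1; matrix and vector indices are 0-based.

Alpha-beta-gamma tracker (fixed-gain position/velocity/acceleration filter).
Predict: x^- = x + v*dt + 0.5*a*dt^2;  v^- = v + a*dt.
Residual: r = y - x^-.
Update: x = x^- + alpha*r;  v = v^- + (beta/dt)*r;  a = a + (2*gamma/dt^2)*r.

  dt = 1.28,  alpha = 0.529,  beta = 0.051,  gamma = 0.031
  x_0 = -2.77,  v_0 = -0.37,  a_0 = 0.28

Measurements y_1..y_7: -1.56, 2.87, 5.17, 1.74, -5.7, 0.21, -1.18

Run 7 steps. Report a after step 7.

a_post = -0.3059

step 1: x_pred=-3.0142  r=1.4542  x^+=-2.2449  v^+=0.0463  a^+=0.3350
step 2: x_pred=-1.9112  r=4.7812  x^+=0.6181  v^+=0.6657  a^+=0.5160
step 3: x_pred=1.8928  r=3.2772  x^+=3.6264  v^+=1.4567  a^+=0.6400
step 4: x_pred=6.0153  r=-4.2753  x^+=3.7536  v^+=2.1055  a^+=0.4782
step 5: x_pred=6.8404  r=-12.5404  x^+=0.2065  v^+=2.2179  a^+=0.0036
step 6: x_pred=3.0485  r=-2.8385  x^+=1.5469  v^+=2.1095  a^+=-0.1038
step 7: x_pred=4.1621  r=-5.3421  x^+=1.3361  v^+=1.7638  a^+=-0.3059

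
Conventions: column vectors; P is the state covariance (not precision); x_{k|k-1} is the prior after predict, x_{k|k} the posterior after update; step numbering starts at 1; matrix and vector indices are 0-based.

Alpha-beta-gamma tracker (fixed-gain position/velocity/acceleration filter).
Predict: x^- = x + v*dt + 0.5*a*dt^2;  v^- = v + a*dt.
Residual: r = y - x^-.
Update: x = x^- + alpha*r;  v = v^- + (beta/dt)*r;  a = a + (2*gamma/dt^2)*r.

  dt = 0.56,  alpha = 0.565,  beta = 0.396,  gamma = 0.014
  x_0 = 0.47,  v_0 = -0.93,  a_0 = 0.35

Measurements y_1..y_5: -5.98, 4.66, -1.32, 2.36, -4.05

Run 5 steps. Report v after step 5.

step 1: x_pred=0.0041  r=-5.9841  x^+=-3.3769  v^+=-4.9656  a^+=-0.1843
step 2: x_pred=-6.1866  r=10.8466  x^+=-0.0583  v^+=2.6013  a^+=0.7841
step 3: x_pred=1.5214  r=-2.8414  x^+=-0.0840  v^+=1.0311  a^+=0.5305
step 4: x_pred=0.5766  r=1.7834  x^+=1.5842  v^+=2.5893  a^+=0.6897
step 5: x_pred=3.1424  r=-7.1924  x^+=-0.9213  v^+=-2.1105  a^+=0.0475

v_post = -2.1105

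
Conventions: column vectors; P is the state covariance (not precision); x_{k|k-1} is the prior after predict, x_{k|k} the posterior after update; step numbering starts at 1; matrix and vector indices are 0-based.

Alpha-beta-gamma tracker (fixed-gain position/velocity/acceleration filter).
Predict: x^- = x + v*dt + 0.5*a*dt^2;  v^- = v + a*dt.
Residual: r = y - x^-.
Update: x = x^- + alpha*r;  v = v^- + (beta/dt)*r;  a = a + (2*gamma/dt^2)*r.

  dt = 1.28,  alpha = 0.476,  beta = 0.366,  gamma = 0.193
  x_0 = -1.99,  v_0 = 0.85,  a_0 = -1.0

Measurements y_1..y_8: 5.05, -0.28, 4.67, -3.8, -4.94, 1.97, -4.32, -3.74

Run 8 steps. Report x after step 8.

x_post = -5.8098

step 1: x_pred=-1.7212  r=6.7712  x^+=1.5019  v^+=1.5061  a^+=0.5953
step 2: x_pred=3.9174  r=-4.1974  x^+=1.9194  v^+=1.0679  a^+=-0.3936
step 3: x_pred=2.9639  r=1.7061  x^+=3.7760  v^+=1.0519  a^+=0.0083
step 4: x_pred=5.1292  r=-8.9292  x^+=0.8789  v^+=-1.4906  a^+=-2.0954
step 5: x_pred=-2.7456  r=-2.1944  x^+=-3.7901  v^+=-4.8002  a^+=-2.6123
step 6: x_pred=-12.0744  r=14.0444  x^+=-5.3893  v^+=-4.1281  a^+=0.6964
step 7: x_pred=-10.1028  r=5.7828  x^+=-7.3502  v^+=-1.5832  a^+=2.0588
step 8: x_pred=-7.6900  r=3.9500  x^+=-5.8098  v^+=2.1816  a^+=2.9895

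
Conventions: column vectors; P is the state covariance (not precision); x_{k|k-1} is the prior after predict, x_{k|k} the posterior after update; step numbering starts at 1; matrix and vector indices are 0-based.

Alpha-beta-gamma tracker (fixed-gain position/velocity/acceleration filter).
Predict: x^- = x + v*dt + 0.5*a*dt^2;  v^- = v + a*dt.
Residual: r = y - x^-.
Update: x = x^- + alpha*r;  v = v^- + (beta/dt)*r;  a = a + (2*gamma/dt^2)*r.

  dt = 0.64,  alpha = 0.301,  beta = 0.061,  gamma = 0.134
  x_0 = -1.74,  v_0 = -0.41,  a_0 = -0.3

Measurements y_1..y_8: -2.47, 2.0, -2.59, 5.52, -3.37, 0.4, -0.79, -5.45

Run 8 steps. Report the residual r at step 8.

step 1: x_pred=-2.0638  r=-0.4062  x^+=-2.1861  v^+=-0.6407  a^+=-0.5657
step 2: x_pred=-2.7120  r=4.7120  x^+=-1.2937  v^+=-0.5537  a^+=2.5173
step 3: x_pred=-1.1325  r=-1.4575  x^+=-1.5712  v^+=0.9185  a^+=1.5637
step 4: x_pred=-0.6631  r=6.1831  x^+=1.1980  v^+=2.5086  a^+=5.6093
step 5: x_pred=3.9522  r=-7.3222  x^+=1.7482  v^+=5.4006  a^+=0.8184
step 6: x_pred=5.3722  r=-4.9722  x^+=3.8756  v^+=5.4504  a^+=-2.4350
step 7: x_pred=6.8652  r=-7.6552  x^+=4.5610  v^+=3.1624  a^+=-7.4437
step 8: x_pred=5.0605  r=-10.5105  x^+=1.8968  v^+=-2.6033  a^+=-14.3207

resid = -10.5105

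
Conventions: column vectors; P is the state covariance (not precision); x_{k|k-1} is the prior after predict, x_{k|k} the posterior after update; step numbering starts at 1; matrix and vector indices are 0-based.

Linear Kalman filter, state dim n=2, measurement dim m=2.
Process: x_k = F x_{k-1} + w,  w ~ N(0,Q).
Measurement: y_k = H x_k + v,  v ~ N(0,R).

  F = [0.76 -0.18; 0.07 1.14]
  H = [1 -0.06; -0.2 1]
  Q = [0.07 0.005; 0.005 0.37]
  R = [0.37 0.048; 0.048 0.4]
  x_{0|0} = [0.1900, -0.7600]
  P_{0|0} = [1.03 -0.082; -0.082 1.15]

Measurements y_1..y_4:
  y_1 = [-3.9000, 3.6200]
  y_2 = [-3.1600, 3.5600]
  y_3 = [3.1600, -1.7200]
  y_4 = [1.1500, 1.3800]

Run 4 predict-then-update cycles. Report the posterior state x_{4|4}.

x_post = [-0.1289, 0.4168]

step 1: x^-=[0.2812, -0.8531]  P^-=[0.7246 -0.2462; -0.2462 1.8565]  S=[1.1309 -0.4575; -0.4575 2.3840]  K=[0.6369 -0.0418; 0.0078 0.8009]  nu=[-4.2324, 4.5293]  x^+=[-2.6040, 2.7415]  P^+=[0.2373 0.0613; 0.0613 0.3330]
step 2: x^-=[-2.4725, 2.9430]  P^-=[0.2011 0.0016; 0.0016 0.8137]  S=[0.5738 -0.0394; -0.0394 1.2211]  K=[0.3489 -0.0203; -0.0366 0.6649]  nu=[-0.5109, 0.1225]  x^+=[-2.6532, 3.0432]  P^+=[0.1302 0.0346; 0.0346 0.2711]
step 3: x^-=[-2.5642, 3.2835]  P^-=[0.1445 -0.0141; -0.0141 0.7285]  S=[0.5188 -0.0389; -0.0389 1.1400]  K=[0.2780 -0.0283; -0.0635 0.6394]  nu=[5.9212, -5.5163]  x^+=[-0.7620, -0.6198]  P^+=[0.1029 0.0226; 0.0226 0.2572]
step 4: x^-=[-0.4676, -0.7600]  P^-=[0.1316 -0.0230; -0.0230 0.7084]  S=[0.5069 -0.0441; -0.0441 1.1229]  K=[0.2594 -0.0337; -0.0742 0.6321]  nu=[1.5720, 2.0464]  x^+=[-0.1289, 0.4168]  P^+=[0.0954 0.0180; 0.0180 0.2529]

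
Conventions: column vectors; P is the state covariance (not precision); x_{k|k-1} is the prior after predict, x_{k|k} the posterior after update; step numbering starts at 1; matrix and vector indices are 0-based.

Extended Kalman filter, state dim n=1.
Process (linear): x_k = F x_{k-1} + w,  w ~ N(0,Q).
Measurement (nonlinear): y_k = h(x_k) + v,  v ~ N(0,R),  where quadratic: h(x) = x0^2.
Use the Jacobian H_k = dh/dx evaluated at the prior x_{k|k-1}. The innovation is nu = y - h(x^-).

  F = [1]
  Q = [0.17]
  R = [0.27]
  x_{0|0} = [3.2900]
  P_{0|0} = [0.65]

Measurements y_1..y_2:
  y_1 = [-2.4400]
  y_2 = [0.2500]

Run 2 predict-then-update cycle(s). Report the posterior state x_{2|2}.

step 1: x^-=[3.2900]  P^-=[0.8200]  H_jac=[6.5800]  S=[35.7730]  K=[0.1508]  nu=[-13.2641]  x^+=[1.2894]  P^+=[0.0062]
step 2: x^-=[1.2894]  P^-=[0.1762]  H_jac=[2.5788]  S=[1.4417]  K=[0.3152]  nu=[-1.4125]  x^+=[0.8442]  P^+=[0.0330]

x_post = [0.8442]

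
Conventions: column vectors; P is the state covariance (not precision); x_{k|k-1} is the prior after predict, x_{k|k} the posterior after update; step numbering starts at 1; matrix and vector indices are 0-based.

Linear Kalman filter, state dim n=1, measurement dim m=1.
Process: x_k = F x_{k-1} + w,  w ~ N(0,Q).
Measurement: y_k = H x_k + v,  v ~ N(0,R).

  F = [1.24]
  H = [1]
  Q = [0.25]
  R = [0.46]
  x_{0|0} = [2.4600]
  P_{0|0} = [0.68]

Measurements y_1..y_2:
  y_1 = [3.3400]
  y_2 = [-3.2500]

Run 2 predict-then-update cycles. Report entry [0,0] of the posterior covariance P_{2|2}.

P_post[0,0] = 0.2882

step 1: x^-=[3.0504]  P^-=[1.2956]  S=[1.7556]  K=[0.7380]  nu=[0.2896]  x^+=[3.2641]  P^+=[0.3395]
step 2: x^-=[4.0475]  P^-=[0.7720]  S=[1.2320]  K=[0.6266]  nu=[-7.2975]  x^+=[-0.5252]  P^+=[0.2882]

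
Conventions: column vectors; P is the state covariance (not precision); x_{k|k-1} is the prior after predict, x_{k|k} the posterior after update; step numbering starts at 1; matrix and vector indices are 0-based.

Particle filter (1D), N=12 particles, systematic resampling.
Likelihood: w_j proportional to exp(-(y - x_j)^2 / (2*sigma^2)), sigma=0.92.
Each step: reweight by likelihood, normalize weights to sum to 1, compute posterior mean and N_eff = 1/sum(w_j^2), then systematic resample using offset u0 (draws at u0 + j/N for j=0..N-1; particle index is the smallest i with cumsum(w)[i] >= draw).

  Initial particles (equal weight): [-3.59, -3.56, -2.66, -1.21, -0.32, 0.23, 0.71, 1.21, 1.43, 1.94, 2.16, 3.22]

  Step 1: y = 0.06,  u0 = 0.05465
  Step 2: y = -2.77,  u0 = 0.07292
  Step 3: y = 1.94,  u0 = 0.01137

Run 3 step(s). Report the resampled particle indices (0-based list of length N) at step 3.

resampled_idx = [1, 8, 8, 9, 9, 10, 11, 11, 11, 11, 11, 11]

step 1: w=[0.0001, 0.0001, 0.0031, 0.0948, 0.2257, 0.2417, 0.1915, 0.1125, 0.0811, 0.0305, 0.0182, 0.0007]  mean=0.3483  Neff=5.6967  idx=[3, 4, 4, 4, 5, 5, 5, 6, 6, 7, 8, 9]
step 2: w=[0.6976, 0.0847, 0.0847, 0.0847, 0.0144, 0.0144, 0.0144, 0.0023, 0.0023, 0.0003, 0.0001, 0.0000]  mean=-0.9118  Neff=1.9652  idx=[0, 0, 0, 0, 0, 0, 0, 0, 1, 2, 3, 6]
step 3: w=[0.0082, 0.0082, 0.0082, 0.0082, 0.0082, 0.0082, 0.0082, 0.0082, 0.1409, 0.1409, 0.1409, 0.5118]  mean=-0.0969  Neff=3.1057  idx=[1, 8, 8, 9, 9, 10, 11, 11, 11, 11, 11, 11]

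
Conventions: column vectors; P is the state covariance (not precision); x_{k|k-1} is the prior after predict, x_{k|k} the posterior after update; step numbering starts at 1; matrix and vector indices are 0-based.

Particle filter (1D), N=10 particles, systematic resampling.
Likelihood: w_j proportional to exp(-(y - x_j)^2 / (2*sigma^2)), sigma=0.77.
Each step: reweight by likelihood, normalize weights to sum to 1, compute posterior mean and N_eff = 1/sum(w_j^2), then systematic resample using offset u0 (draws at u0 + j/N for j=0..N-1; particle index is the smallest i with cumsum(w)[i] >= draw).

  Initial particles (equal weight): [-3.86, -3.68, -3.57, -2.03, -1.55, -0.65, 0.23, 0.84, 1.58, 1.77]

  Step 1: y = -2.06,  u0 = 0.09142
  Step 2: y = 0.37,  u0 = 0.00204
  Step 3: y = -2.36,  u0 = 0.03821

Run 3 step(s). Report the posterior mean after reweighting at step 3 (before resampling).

post_mean = -1.5434

step 1: w=[0.0280, 0.0471, 0.0629, 0.4302, 0.3457, 0.0805, 0.0052, 0.0004, 0.0000, 0.0000]  mean=-1.9661  Neff=3.1440  idx=[2, 3, 3, 3, 3, 4, 4, 4, 4, 5]
step 2: w=[0.0000, 0.0124, 0.0124, 0.0124, 0.0124, 0.0714, 0.0714, 0.0714, 0.0714, 0.6648]  mean=-0.9755  Neff=2.1601  idx=[1, 5, 7, 8, 9, 9, 9, 9, 9, 9]
step 3: w=[0.2899, 0.1827, 0.1827, 0.1827, 0.0270, 0.0270, 0.0270, 0.0270, 0.0270, 0.0270]  mean=-1.5434  Neff=5.3030  idx=[0, 0, 0, 1, 1, 2, 2, 3, 4, 7]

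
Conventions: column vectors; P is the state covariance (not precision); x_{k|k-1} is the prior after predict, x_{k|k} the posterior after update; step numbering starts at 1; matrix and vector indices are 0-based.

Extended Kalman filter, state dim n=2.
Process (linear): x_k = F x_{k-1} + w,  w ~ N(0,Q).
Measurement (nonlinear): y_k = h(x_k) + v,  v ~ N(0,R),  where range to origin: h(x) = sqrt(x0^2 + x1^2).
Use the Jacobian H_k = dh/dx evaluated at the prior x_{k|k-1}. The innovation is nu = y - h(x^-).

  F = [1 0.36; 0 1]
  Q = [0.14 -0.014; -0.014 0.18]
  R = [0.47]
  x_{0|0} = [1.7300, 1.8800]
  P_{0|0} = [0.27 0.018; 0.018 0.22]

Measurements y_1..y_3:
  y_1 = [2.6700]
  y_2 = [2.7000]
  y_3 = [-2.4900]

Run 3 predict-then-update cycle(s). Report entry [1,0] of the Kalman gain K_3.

step 1: x^-=[2.4068, 1.8800]  P^-=[0.4515 0.0832; 0.0832 0.4000]  H_jac=[0.7881 0.6156]  S=[0.9827]  K=[0.4142; 0.3173]  nu=[-0.3840]  x^+=[2.2477, 1.7582]  P^+=[0.2829 -0.0459; -0.0459 0.3011]
step 2: x^-=[2.8807, 1.7582]  P^-=[0.4288 0.0484; 0.0484 0.4811]  H_jac=[0.8536 0.5210]  S=[0.9561]  K=[0.4093; 0.3054]  nu=[-0.6748]  x^+=[2.6045, 1.5521]  P^+=[0.2687 -0.0710; -0.0710 0.3919]
step 3: x^-=[3.1633, 1.5521]  P^-=[0.4083 0.0560; 0.0560 0.5719]  H_jac=[0.8978 0.4405]  S=[0.9544]  K=[0.4100; 0.3167]  nu=[-6.0135]  x^+=[0.6979, -0.3522]  P^+=[0.2479 -0.0679; -0.0679 0.4762]

K[1,0] = 0.3167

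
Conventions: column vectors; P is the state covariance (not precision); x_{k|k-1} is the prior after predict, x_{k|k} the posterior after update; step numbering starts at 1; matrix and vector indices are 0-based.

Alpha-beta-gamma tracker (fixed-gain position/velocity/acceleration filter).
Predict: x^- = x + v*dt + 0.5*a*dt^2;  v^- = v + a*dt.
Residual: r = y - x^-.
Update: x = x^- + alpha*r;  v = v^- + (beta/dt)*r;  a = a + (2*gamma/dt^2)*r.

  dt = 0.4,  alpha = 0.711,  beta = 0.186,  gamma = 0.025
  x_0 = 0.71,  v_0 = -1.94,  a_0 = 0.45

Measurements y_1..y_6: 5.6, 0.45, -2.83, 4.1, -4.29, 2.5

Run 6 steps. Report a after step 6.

step 1: x_pred=-0.0300  r=5.6300  x^+=3.9729  v^+=0.8579  a^+=2.2094
step 2: x_pred=4.4929  r=-4.0429  x^+=1.6184  v^+=-0.1382  a^+=0.9460
step 3: x_pred=1.6388  r=-4.4688  x^+=-1.5385  v^+=-1.8378  a^+=-0.4505
step 4: x_pred=-2.3097  r=6.4097  x^+=2.2476  v^+=0.9625  a^+=1.5525
step 5: x_pred=2.7568  r=-7.0468  x^+=-2.2535  v^+=-1.6933  a^+=-0.6496
step 6: x_pred=-2.9828  r=5.4828  x^+=0.9155  v^+=0.5964  a^+=1.0638

a_post = 1.0638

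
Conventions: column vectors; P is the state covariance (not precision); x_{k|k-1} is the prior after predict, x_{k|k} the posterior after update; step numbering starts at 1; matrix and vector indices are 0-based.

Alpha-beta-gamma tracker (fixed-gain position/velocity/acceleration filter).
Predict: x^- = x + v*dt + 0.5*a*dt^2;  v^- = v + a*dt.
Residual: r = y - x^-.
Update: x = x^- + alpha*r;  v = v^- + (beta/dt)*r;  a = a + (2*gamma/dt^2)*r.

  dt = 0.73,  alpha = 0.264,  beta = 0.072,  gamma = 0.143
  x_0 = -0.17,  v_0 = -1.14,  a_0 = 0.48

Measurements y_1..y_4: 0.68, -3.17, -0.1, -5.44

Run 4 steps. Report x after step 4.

x_post = -1.9534

step 1: x_pred=-0.8743  r=1.5543  x^+=-0.4640  v^+=-0.6363  a^+=1.3142
step 2: x_pred=-0.5783  r=-2.5917  x^+=-1.2625  v^+=0.0674  a^+=-0.0768
step 3: x_pred=-1.2337  r=1.1337  x^+=-0.9344  v^+=0.1232  a^+=0.5317
step 4: x_pred=-0.7028  r=-4.7372  x^+=-1.9534  v^+=0.0441  a^+=-2.0107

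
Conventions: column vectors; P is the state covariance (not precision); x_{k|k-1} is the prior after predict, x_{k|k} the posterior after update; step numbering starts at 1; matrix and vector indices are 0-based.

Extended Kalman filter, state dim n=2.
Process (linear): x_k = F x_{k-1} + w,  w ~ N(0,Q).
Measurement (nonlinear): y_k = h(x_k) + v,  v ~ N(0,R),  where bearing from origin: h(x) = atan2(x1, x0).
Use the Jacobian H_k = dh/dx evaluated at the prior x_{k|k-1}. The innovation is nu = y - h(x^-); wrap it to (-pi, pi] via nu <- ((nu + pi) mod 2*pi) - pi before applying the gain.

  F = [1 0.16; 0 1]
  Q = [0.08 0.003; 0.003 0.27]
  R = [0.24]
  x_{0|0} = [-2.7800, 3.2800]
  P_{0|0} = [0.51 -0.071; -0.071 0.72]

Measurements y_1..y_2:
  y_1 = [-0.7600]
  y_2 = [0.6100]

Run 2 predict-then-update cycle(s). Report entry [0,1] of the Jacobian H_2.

step 1: x^-=[-2.2552, 3.2800]  P^-=[0.5857 0.0472; 0.0472 0.9900]  H_jac=[-0.2070 -0.1423]  S=[0.2879]  K=[-0.4444; -0.5233]  nu=[-2.9331]  x^+=[-0.9516, 4.8149]  P^+=[0.5288 -0.0198; -0.0198 0.9111]
step 2: x^-=[-0.1812, 4.8149]  P^-=[0.6258 0.1290; 0.1290 1.1811]  H_jac=[-0.2074 -0.0078]  S=[0.2674]  K=[-0.4891; -0.1345]  nu=[-0.9984]  x^+=[0.3071, 4.9493]  P^+=[0.5619 0.1114; 0.1114 1.1763]

H_jac[0,1] = -0.0078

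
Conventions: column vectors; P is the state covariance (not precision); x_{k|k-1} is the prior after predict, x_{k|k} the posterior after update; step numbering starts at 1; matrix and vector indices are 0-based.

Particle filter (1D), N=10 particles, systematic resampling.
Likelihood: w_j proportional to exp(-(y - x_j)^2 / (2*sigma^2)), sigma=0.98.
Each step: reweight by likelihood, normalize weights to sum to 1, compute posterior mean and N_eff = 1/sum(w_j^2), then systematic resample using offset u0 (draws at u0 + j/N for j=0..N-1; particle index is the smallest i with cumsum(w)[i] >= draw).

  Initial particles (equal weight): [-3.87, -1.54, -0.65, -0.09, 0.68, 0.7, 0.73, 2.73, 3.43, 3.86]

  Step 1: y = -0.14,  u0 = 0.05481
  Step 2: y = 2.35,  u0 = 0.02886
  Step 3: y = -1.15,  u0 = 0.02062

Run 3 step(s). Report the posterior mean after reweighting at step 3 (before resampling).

step 1: w=[0.0002, 0.0834, 0.2022, 0.2312, 0.1631, 0.1603, 0.1561, 0.0032, 0.0003, 0.0001]  mean=0.0657  Neff=5.6194  idx=[1, 2, 2, 3, 3, 4, 4, 5, 6, 6]
step 2: w=[0.0003, 0.0069, 0.0069, 0.0339, 0.0339, 0.1761, 0.1761, 0.1823, 0.1918, 0.1918]  mean=0.6315  Neff=5.8410  idx=[3, 5, 5, 6, 6, 7, 8, 8, 9, 9]
step 3: w=[0.2704, 0.0849, 0.0849, 0.0849, 0.0849, 0.0817, 0.0771, 0.0771, 0.0771, 0.0771]  mean=0.4888  Neff=7.5536  idx=[0, 0, 0, 1, 2, 3, 5, 6, 7, 8]

post_mean = 0.4888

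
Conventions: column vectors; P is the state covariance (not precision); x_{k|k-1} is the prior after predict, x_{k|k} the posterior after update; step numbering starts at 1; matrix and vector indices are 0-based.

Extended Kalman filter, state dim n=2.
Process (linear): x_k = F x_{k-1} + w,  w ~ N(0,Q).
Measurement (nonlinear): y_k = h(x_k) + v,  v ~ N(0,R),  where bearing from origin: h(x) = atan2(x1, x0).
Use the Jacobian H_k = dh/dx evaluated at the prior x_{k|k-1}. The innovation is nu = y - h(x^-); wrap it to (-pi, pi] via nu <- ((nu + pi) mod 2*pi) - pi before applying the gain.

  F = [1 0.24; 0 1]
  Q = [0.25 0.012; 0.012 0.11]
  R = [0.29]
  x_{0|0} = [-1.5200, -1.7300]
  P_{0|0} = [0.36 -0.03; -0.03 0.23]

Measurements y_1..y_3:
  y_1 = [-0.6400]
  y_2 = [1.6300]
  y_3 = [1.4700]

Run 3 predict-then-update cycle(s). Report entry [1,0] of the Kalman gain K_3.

K[1,0] = -0.2637

step 1: x^-=[-1.9352, -1.7300]  P^-=[0.6088 0.0372; 0.0372 0.3400]  H_jac=[0.2568 -0.2872]  S=[0.3527]  K=[0.4129; -0.2498]  nu=[1.7721]  x^+=[-1.2034, -2.1727]  P^+=[0.5487 0.0736; 0.0736 0.3180]
step 2: x^-=[-1.7249, -2.1727]  P^-=[0.8523 0.1619; 0.1619 0.4280]  H_jac=[0.2823 -0.2241]  S=[0.3589]  K=[0.5693; -0.1399]  nu=[-2.4114]  x^+=[-3.0977, -1.8353]  P^+=[0.7360 0.1905; 0.1905 0.4210]
step 3: x^-=[-3.5381, -1.8353]  P^-=[1.1017 0.3035; 0.3035 0.5310]  H_jac=[0.1155 -0.2227]  S=[0.3154]  K=[0.1892; -0.2637]  nu=[-2.1501]  x^+=[-3.9449, -1.2682]  P^+=[1.0904 0.3193; 0.3193 0.5090]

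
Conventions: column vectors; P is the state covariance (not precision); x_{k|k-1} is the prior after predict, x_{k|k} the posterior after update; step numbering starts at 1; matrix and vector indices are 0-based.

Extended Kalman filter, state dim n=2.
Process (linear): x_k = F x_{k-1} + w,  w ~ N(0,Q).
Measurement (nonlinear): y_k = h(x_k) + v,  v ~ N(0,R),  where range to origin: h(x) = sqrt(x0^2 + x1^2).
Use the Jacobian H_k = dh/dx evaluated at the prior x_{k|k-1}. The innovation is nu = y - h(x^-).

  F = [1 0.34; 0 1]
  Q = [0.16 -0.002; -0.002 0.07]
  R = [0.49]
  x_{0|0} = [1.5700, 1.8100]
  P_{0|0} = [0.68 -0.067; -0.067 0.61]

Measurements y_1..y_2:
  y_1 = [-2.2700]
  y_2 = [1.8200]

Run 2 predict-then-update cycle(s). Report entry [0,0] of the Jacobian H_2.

H_jac[0,0] = -0.9726

step 1: x^-=[2.1854, 1.8100]  P^-=[0.8650 0.1384; 0.1384 0.6800]  H_jac=[0.7702 0.6379]  S=[1.4157]  K=[0.5329; 0.3817]  nu=[-5.1076]  x^+=[-0.5365, -0.1395]  P^+=[0.4629 -0.1495; -0.1495 0.4738]
step 2: x^-=[-0.5839, -0.1395]  P^-=[0.5760 0.0095; 0.0095 0.5438]  H_jac=[-0.9726 -0.2323]  S=[1.0686]  K=[-0.5264; -0.1269]  nu=[1.2197]  x^+=[-1.2259, -0.2942]  P^+=[0.2799 -0.0618; -0.0618 0.5266]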